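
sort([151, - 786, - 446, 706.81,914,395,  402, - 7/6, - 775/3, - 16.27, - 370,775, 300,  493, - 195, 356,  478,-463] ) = [-786, - 463, - 446, - 370,-775/3,-195, - 16.27, - 7/6 , 151, 300, 356, 395,402,478,493, 706.81 , 775, 914]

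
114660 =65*1764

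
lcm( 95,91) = 8645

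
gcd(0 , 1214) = 1214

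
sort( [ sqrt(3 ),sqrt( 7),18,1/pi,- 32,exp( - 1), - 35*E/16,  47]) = [ - 32, - 35 *E/16,1/pi, exp( - 1), sqrt( 3 ),sqrt( 7),18, 47] 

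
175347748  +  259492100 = 434839848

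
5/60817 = 5/60817 = 0.00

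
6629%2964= 701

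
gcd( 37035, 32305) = 5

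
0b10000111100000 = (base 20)11DC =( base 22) hk4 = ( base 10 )8672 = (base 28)B1K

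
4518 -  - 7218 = 11736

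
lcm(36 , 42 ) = 252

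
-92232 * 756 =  - 69727392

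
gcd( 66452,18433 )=1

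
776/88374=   388/44187  =  0.01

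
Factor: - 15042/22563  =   - 2/3 = -2^1*3^(  -  1)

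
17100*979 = 16740900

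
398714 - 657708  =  -258994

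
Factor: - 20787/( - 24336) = 2^ (  -  4 ) *3^( - 1) *41^1 = 41/48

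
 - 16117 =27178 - 43295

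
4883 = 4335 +548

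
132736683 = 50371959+82364724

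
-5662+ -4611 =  - 10273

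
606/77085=202/25695 = 0.01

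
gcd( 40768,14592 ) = 64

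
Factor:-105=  - 3^1 *5^1*7^1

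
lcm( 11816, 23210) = 649880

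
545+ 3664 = 4209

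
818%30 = 8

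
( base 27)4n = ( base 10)131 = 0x83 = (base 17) 7c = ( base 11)10A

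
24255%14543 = 9712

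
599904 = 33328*18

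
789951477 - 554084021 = 235867456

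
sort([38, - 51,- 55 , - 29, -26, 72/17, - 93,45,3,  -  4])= [ - 93 , - 55,  -  51, - 29, - 26, - 4,  3, 72/17,38,45]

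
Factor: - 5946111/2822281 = -3^2 * 7^( - 1 )* 11^(-1)*47^1 * 14057^1* 36653^(  -  1)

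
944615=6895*137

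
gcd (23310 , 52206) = 42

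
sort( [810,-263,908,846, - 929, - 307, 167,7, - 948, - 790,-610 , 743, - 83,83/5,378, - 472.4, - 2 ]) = [ - 948, - 929, - 790, - 610,- 472.4, - 307,-263, - 83,-2, 7, 83/5 , 167,378,  743, 810  ,  846,  908] 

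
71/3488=71/3488=0.02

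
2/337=2/337 = 0.01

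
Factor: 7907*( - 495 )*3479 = -13616684235 = - 3^2  *5^1*7^2*11^1 * 71^1  *7907^1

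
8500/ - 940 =-10+45/47 = - 9.04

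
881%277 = 50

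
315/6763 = 315/6763= 0.05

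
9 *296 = 2664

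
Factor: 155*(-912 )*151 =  - 2^4*3^1*5^1 * 19^1*31^1*151^1 = - 21345360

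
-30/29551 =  - 1 + 29521/29551 = - 0.00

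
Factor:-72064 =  - 2^7 * 563^1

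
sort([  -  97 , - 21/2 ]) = [ - 97,- 21/2]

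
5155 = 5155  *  1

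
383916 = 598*642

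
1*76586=76586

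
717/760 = 717/760=0.94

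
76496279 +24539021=101035300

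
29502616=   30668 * 962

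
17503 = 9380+8123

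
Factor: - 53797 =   -  23^1*2339^1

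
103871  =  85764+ 18107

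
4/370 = 2/185 = 0.01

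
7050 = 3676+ 3374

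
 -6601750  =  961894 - 7563644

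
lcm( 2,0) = 0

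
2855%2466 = 389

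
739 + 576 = 1315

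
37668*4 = 150672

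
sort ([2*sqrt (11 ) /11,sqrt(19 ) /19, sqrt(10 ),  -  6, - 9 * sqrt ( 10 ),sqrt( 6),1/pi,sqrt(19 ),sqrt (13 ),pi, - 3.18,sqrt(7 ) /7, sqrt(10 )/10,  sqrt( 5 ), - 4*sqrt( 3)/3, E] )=[ - 9*sqrt( 10 ),  -  6, - 3.18, - 4*sqrt( 3)/3, sqrt(19 ) /19,sqrt( 10)/10, 1/pi,sqrt( 7 )/7,2*sqrt ( 11) /11,sqrt( 5),sqrt( 6 ),E,pi,sqrt(10 ),  sqrt (13), sqrt( 19 )]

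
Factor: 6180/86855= 2^2*3^1 *29^(-1 ) * 103^1*599^( - 1) = 1236/17371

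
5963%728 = 139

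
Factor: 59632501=59632501^1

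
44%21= 2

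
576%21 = 9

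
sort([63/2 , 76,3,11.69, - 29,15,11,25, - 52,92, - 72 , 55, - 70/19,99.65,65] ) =[  -  72, - 52,-29 , - 70/19,3, 11,11.69  ,  15,25,63/2, 55, 65,76,92,99.65 ] 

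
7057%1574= 761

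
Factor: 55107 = 3^3*13^1*157^1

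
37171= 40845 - 3674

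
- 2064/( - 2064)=1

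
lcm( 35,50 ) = 350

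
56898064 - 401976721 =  - 345078657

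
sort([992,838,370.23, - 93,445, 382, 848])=[ - 93, 370.23,382 , 445, 838,  848,992 ]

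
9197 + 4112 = 13309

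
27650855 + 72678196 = 100329051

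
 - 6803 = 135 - 6938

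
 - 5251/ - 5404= 5251/5404= 0.97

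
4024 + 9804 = 13828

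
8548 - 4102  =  4446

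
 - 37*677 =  - 25049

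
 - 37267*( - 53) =1975151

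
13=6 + 7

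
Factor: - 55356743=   -  13^1*17^1 * 463^1*541^1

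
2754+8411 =11165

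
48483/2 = 48483/2 = 24241.50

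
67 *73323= 4912641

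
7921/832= 9  +  433/832 = 9.52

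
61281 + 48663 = 109944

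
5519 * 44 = 242836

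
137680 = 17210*8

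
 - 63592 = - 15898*4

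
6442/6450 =3221/3225 =1.00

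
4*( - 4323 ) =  - 17292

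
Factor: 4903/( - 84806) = - 2^( - 1) * 4903^1*42403^( - 1 ) 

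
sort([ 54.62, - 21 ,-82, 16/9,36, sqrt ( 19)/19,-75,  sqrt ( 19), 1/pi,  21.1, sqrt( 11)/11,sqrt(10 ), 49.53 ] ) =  [ -82 , - 75,-21,sqrt( 19 ) /19, sqrt( 11)/11,  1/pi, 16/9, sqrt (10) , sqrt( 19),21.1,36,  49.53, 54.62] 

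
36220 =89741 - 53521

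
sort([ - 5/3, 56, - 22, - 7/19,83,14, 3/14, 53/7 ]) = [ - 22, - 5/3,-7/19,3/14,53/7,14 , 56, 83]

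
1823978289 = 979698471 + 844279818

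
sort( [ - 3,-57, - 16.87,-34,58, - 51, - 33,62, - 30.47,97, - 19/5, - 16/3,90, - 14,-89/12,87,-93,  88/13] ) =[- 93 ,-57,-51,-34, - 33,-30.47,-16.87, - 14, - 89/12, - 16/3, - 19/5, - 3,88/13,58, 62,87,90,  97] 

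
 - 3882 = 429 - 4311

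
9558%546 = 276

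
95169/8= 95169/8 = 11896.12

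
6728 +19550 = 26278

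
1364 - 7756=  - 6392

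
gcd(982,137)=1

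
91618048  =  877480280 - 785862232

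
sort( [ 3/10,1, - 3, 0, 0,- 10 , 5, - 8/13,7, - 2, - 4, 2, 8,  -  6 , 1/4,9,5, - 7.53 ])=[ - 10, - 7.53, - 6, - 4,  -  3, - 2, - 8/13,0, 0, 1/4,3/10, 1,2, 5,5,7 , 8,9 ]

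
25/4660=5/932 =0.01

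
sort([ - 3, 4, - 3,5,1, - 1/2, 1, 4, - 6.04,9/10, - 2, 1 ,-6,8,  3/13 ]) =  [-6.04, - 6, - 3 , - 3,-2, - 1/2,3/13,9/10,1, 1,1, 4,4,5,8]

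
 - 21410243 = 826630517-848040760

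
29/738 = 29/738= 0.04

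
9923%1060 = 383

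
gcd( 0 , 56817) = 56817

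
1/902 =1/902  =  0.00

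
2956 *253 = 747868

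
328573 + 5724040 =6052613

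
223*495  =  110385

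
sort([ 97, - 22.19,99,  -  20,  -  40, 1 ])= [ - 40, -22.19,-20, 1, 97, 99]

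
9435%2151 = 831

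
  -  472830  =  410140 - 882970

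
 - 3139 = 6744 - 9883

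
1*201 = 201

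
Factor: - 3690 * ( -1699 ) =6269310 = 2^1 * 3^2*5^1*41^1  *1699^1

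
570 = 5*114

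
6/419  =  6/419 = 0.01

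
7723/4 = 1930 + 3/4 = 1930.75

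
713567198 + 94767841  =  808335039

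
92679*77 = 7136283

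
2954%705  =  134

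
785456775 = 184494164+600962611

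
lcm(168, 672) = 672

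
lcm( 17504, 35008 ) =35008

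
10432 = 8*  1304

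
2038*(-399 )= - 813162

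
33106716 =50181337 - 17074621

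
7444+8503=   15947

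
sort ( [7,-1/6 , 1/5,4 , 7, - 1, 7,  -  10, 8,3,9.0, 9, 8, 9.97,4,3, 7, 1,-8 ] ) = [-10, - 8,-1,  -  1/6,1/5, 1 , 3, 3, 4,4, 7,7,7, 7, 8, 8,  9.0,  9, 9.97 ] 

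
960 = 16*60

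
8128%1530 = 478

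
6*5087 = 30522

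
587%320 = 267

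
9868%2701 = 1765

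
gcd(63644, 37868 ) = 4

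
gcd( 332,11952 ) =332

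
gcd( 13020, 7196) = 28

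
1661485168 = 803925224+857559944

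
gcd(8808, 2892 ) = 12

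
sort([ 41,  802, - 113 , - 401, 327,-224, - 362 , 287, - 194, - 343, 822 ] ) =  [ - 401, -362, -343, - 224, - 194,  -  113, 41, 287,  327,802, 822 ] 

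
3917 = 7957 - 4040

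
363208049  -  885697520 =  - 522489471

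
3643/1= 3643 = 3643.00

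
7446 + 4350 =11796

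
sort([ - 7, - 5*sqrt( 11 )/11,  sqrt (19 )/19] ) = [ - 7, -5 * sqrt(11 ) /11, sqrt(19) /19] 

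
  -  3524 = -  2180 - 1344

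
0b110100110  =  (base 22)J4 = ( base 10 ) 422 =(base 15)1d2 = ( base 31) dj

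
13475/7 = 1925 = 1925.00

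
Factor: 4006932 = 2^2*3^1*333911^1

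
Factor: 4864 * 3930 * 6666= 2^10*3^2*5^1*11^1*19^1*101^1 * 131^1 = 127424056320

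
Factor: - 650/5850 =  - 3^( - 2 ) = - 1/9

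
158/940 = 79/470 = 0.17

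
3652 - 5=3647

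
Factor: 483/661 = 3^1*7^1*23^1*661^(  -  1)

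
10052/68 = 2513/17  =  147.82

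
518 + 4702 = 5220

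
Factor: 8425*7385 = 5^3 * 7^1*211^1*337^1 = 62218625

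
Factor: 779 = 19^1 * 41^1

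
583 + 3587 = 4170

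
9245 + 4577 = 13822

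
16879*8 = 135032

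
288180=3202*90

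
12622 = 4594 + 8028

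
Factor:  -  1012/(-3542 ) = 2^1*7^(-1)=2/7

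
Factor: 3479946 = 2^1*3^1*23^1*151^1*167^1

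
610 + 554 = 1164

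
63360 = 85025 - 21665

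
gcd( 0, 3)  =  3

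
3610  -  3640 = - 30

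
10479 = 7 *1497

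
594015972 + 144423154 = 738439126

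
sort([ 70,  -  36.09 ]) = [ - 36.09, 70]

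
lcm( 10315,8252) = 41260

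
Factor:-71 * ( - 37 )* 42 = 2^1 * 3^1*7^1*37^1*71^1 =110334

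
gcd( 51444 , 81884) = 4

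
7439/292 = 7439/292 =25.48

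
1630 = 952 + 678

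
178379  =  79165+99214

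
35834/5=7166 + 4/5 = 7166.80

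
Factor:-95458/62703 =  - 2^1*3^( - 2) * 11^1 * 4339^1 *6967^( - 1)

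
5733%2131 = 1471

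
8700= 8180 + 520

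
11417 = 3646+7771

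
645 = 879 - 234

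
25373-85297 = -59924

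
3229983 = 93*34731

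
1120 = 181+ 939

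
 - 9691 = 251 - 9942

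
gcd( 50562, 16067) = 1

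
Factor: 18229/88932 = 2^( - 2 )*3^( - 1)*7411^( - 1)*18229^1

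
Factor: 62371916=2^2*15592979^1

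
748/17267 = 748/17267 = 0.04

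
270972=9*30108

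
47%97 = 47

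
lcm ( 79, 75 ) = 5925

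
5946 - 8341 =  - 2395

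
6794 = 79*86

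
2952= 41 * 72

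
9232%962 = 574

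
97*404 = 39188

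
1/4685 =1/4685 = 0.00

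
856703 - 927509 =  - 70806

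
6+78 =84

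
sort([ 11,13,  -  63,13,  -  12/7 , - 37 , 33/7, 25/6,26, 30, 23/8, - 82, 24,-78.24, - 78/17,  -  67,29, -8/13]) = [ - 82, - 78.24, - 67, - 63, - 37,- 78/17, - 12/7, - 8/13, 23/8,25/6, 33/7, 11,13, 13,24, 26,29, 30]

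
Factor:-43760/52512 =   -  5/6 = -2^(-1 )*3^( - 1 )*5^1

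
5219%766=623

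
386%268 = 118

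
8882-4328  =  4554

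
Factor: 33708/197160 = 2^( - 1 )*5^( - 1)*31^( - 1 ) *53^1 = 53/310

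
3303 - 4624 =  - 1321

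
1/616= 1/616=0.00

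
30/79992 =5/13332  =  0.00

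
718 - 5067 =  - 4349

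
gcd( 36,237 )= 3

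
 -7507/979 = -7507/979  =  - 7.67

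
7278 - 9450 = -2172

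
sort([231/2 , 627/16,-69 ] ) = [ - 69, 627/16 , 231/2]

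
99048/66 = 16508/11 =1500.73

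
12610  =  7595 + 5015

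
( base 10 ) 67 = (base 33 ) 21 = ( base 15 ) 47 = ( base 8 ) 103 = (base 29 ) 29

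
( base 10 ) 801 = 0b1100100001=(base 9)1080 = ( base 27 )12I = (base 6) 3413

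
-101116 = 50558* (  -  2)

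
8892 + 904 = 9796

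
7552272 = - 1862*( - 4056 )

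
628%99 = 34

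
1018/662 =509/331 = 1.54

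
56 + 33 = 89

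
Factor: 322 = 2^1*7^1*23^1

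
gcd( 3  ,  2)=1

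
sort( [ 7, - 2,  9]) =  [ - 2, 7,9] 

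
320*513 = 164160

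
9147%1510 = 87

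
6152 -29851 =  - 23699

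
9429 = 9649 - 220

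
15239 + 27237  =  42476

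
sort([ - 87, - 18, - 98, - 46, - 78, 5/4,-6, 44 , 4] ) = [ - 98, - 87, - 78, -46, - 18, - 6,5/4,4, 44 ]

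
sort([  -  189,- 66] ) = [ - 189,-66]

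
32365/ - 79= - 410 + 25/79 = -409.68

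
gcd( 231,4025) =7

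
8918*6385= 56941430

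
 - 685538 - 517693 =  - 1203231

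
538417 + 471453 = 1009870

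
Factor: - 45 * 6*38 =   -  2^2 * 3^3 * 5^1 * 19^1 = - 10260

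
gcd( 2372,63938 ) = 2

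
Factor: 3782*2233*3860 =2^3*5^1*7^1*11^1*29^1*31^1*61^1*193^1 = 32598495160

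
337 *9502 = 3202174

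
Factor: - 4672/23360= - 5^( - 1)= - 1/5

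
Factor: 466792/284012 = 166/101 = 2^1  *83^1*101^( - 1 )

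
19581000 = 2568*7625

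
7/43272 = 7/43272 = 0.00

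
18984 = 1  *18984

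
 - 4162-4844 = - 9006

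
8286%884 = 330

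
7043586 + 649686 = 7693272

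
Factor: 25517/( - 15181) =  - 47^( - 1)*79^1=- 79/47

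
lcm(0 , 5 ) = 0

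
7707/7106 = 1+601/7106 = 1.08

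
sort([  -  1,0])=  [ - 1, 0]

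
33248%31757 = 1491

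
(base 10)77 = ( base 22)3B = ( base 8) 115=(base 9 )85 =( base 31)2f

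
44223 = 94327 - 50104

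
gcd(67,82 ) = 1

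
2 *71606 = 143212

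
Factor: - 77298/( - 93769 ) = 2^1 * 3^1 * 991^1*7213^( - 1 )= 5946/7213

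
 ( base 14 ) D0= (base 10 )182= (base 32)5M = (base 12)132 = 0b10110110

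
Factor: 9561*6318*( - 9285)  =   - 560873405430=- 2^1*3^7*5^1*13^1*619^1*3187^1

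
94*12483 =1173402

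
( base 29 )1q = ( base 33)1M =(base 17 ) 34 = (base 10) 55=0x37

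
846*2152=1820592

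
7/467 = 7/467 = 0.01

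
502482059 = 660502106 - 158020047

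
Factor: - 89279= - 73^1*1223^1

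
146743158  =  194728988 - 47985830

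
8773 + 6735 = 15508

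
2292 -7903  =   - 5611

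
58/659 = 58/659 = 0.09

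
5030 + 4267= 9297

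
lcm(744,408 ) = 12648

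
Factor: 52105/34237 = 5^1 * 7^(-1)*17^1*67^(-1)*73^( - 1 )*613^1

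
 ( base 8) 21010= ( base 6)104200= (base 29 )AAC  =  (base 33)800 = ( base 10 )8712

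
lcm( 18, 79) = 1422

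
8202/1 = 8202=8202.00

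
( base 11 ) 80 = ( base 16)58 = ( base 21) 44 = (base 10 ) 88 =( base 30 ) 2S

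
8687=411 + 8276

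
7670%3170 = 1330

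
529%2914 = 529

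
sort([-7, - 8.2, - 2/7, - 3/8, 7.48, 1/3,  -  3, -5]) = [  -  8.2, - 7 ,-5, - 3, - 3/8, - 2/7,1/3,7.48 ]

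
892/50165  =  892/50165  =  0.02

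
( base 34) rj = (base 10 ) 937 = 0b1110101001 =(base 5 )12222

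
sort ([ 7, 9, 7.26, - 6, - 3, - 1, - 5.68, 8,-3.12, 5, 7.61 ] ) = [ - 6, - 5.68, - 3.12, - 3 , - 1,5, 7, 7.26, 7.61, 8, 9]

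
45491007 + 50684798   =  96175805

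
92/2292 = 23/573 = 0.04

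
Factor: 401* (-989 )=  -  23^1*43^1*401^1= -  396589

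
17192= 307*56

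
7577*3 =22731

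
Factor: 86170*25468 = 2194577560  =  2^3 * 5^1*7^1*1231^1*6367^1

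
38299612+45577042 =83876654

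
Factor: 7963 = 7963^1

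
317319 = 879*361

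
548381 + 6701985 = 7250366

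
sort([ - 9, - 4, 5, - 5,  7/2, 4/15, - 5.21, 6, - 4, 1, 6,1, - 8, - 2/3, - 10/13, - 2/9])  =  [ - 9, -8, - 5.21, - 5,  -  4, - 4,-10/13, - 2/3, - 2/9,4/15,1, 1,7/2,  5, 6, 6] 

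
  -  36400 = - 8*4550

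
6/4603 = 6/4603  =  0.00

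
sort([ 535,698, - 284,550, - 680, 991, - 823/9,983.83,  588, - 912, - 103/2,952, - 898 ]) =[ - 912, - 898 , - 680, - 284,- 823/9, - 103/2,  535, 550, 588, 698,952,983.83,991]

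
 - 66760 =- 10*6676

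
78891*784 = 61850544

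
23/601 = 23/601 = 0.04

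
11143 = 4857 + 6286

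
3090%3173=3090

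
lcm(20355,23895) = 549585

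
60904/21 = 2900+4/21 =2900.19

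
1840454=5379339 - 3538885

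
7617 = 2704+4913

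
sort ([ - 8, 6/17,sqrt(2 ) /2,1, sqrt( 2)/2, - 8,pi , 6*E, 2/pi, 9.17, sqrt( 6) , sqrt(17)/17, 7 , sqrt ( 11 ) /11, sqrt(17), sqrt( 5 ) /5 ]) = [ - 8, - 8, sqrt ( 17 ) /17,sqrt(11)/11, 6/17,  sqrt(5 ) /5, 2/pi, sqrt(2)/2, sqrt(2)/2, 1 , sqrt(6 ), pi, sqrt(17 ),7,9.17,6*E]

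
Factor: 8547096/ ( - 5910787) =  - 2^3 * 3^1*37^( - 1 )*107^( - 1)*1493^( - 1 )*356129^1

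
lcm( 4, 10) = 20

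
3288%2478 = 810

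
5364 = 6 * 894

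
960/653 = 960/653 = 1.47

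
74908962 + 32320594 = 107229556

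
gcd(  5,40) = 5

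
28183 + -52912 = -24729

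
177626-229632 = -52006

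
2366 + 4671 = 7037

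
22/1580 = 11/790 = 0.01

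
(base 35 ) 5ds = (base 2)1100111010000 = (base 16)19d0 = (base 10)6608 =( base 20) GA8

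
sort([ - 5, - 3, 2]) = [ - 5, - 3, 2]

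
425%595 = 425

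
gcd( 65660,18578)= 14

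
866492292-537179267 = 329313025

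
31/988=31/988  =  0.03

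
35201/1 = 35201 = 35201.00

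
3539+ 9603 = 13142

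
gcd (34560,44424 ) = 72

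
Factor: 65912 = 2^3*7^1*11^1 *107^1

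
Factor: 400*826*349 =115309600= 2^5*5^2* 7^1*59^1* 349^1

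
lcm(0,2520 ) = 0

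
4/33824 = 1/8456 = 0.00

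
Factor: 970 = 2^1 *5^1*97^1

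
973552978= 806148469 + 167404509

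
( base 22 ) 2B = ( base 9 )61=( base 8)67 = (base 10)55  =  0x37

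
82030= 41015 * 2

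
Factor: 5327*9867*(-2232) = -2^3*3^3*7^1 * 11^1*13^1*23^1*31^1 *761^1 = - 117317288088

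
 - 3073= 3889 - 6962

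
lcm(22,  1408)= 1408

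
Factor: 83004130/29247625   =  1509166/531775 = 2^1*5^( - 2)*89^ ( - 1)*239^ ( - 1 )*754583^1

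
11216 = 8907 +2309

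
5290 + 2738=8028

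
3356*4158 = 13954248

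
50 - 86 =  - 36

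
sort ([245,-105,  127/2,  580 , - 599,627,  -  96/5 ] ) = [ - 599,-105 ,- 96/5 , 127/2,245, 580,627]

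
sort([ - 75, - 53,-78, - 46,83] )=[ - 78,- 75,  -  53,  -  46, 83]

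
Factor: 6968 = 2^3*13^1*67^1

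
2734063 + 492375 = 3226438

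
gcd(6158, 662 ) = 2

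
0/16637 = 0=0.00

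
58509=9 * 6501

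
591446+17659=609105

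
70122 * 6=420732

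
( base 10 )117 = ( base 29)41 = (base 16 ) 75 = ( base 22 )57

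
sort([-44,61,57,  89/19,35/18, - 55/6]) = [-44, - 55/6, 35/18,89/19,57,  61] 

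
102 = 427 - 325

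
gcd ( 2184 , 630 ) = 42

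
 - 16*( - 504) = 8064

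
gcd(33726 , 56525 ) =7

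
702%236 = 230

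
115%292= 115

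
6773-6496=277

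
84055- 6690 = 77365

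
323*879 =283917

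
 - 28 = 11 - 39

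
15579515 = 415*37541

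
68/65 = 68/65 = 1.05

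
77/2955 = 77/2955 = 0.03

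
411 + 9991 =10402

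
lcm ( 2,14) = 14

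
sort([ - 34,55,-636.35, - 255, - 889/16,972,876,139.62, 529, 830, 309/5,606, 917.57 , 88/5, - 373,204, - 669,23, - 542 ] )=[-669 , - 636.35, - 542, - 373, - 255, - 889/16,-34, 88/5, 23, 55,309/5, 139.62,204,  529, 606,830,876,917.57,  972]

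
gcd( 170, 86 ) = 2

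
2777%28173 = 2777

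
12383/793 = 203/13= 15.62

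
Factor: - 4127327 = -23^1*139^1*1291^1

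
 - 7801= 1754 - 9555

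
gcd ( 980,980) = 980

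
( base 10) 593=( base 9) 728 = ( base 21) 175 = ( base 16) 251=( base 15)298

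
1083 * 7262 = 7864746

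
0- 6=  - 6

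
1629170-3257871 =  - 1628701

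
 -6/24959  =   -6/24959 = -0.00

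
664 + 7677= 8341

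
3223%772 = 135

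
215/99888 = 215/99888  =  0.00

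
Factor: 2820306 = 2^1*3^1 * 23^1*107^1 * 191^1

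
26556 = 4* 6639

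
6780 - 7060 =  -  280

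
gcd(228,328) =4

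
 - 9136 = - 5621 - 3515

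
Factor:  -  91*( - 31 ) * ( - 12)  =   - 33852 =- 2^2 * 3^1*7^1*13^1*31^1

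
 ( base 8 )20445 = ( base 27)BH7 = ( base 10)8485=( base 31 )8pm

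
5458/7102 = 2729/3551 = 0.77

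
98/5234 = 49/2617 = 0.02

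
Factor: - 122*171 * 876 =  - 18275112 = - 2^3*3^3*19^1*61^1*73^1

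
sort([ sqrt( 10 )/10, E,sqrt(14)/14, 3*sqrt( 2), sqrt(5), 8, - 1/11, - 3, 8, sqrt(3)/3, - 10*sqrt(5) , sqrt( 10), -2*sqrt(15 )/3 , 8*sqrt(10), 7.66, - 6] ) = [ - 10*sqrt(5),  -  6, -3, - 2 * sqrt(15) /3, - 1/11,sqrt ( 14)/14, sqrt(10 ) /10, sqrt( 3 ) /3,  sqrt(5 ), E, sqrt( 10 ), 3*sqrt ( 2 ), 7.66, 8, 8,8*sqrt( 10) ]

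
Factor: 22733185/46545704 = 2^( - 3) * 5^1*37^( - 1) * 67^( - 1)*2347^ ( - 1 )*4546637^1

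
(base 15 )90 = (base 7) 252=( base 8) 207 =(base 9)160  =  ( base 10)135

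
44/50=22/25 = 0.88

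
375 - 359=16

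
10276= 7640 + 2636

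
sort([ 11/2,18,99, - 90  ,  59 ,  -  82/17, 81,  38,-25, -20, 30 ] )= [-90, - 25, - 20,- 82/17,  11/2, 18, 30,  38 , 59, 81, 99]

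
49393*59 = 2914187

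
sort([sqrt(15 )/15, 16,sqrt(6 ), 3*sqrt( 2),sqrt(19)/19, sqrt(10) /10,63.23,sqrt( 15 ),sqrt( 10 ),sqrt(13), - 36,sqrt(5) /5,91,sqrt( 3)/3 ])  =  [  -  36,sqrt(19 ) /19, sqrt(15)/15,sqrt( 10 ) /10,sqrt(5)/5,sqrt( 3 ) /3,  sqrt( 6 ),sqrt( 10),sqrt(13),sqrt (15),3*sqrt(2),16, 63.23,91] 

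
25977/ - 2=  - 12989 + 1/2 =- 12988.50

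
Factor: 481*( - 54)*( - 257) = 6675318 = 2^1*3^3*13^1*37^1*257^1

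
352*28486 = 10027072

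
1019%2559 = 1019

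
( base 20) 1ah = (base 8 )1151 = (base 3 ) 211212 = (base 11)511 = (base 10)617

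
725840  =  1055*688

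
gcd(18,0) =18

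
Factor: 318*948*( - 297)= - 2^3*3^5*11^1 *53^1*79^1 = - 89534808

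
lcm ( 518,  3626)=3626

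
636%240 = 156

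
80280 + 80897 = 161177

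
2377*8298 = 19724346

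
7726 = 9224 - 1498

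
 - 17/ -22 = 17/22 = 0.77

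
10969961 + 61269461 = 72239422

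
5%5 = 0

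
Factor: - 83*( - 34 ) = 2^1*17^1*83^1 = 2822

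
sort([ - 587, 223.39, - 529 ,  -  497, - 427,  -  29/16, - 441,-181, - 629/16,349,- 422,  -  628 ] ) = [ - 628 , -587, - 529,  -  497, - 441, - 427, -422,  -  181,- 629/16, - 29/16,223.39,  349 ]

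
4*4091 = 16364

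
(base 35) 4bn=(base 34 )4k4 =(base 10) 5308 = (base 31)5g7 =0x14BC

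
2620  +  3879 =6499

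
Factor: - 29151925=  - 5^2*11^2*23^1*419^1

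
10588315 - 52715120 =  - 42126805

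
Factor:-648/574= - 2^2*3^4*7^(  -  1)*41^(  -  1) = - 324/287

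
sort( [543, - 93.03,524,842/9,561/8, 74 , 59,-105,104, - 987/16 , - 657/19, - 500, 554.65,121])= [ - 500, - 105, - 93.03, - 987/16, - 657/19, 59, 561/8,74,842/9,104,121,524,543, 554.65] 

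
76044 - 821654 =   -  745610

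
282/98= 141/49 = 2.88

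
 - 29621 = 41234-70855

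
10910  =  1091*10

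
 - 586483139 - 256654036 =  - 843137175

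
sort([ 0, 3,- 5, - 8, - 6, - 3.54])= [ - 8,-6,-5, - 3.54, 0,3] 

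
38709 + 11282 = 49991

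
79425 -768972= -689547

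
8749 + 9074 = 17823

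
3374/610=5 + 162/305=5.53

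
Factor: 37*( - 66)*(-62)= 151404=2^2 * 3^1*11^1 * 31^1*37^1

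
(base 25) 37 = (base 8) 122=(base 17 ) 4E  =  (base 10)82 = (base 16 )52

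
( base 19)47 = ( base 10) 83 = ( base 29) 2p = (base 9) 102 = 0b1010011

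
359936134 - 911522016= - 551585882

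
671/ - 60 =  - 12 + 49/60 = -11.18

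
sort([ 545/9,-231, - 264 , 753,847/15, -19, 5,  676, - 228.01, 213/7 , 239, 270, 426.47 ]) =[-264,-231, -228.01, - 19, 5, 213/7,847/15, 545/9, 239, 270, 426.47, 676, 753] 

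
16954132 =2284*7423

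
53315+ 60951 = 114266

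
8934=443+8491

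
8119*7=56833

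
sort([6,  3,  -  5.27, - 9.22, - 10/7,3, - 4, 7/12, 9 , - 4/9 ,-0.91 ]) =[ - 9.22, - 5.27,  -  4,-10/7, - 0.91, - 4/9, 7/12 , 3, 3, 6 , 9 ] 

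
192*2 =384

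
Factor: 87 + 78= 165= 3^1 * 5^1 * 11^1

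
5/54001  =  5/54001 = 0.00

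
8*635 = 5080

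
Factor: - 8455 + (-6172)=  - 14627^1 = -  14627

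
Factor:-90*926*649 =- 2^2*3^2*5^1*11^1 * 59^1*463^1 = - 54087660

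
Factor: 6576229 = 11^2*17^1 * 23^1*139^1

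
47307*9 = 425763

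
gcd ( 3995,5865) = 85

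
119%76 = 43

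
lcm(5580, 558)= 5580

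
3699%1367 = 965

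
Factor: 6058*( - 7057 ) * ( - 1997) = 2^1*13^1*233^1*1997^1*7057^1 = 85374358082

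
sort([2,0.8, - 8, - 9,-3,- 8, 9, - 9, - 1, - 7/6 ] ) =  [  -  9 , - 9, - 8, - 8, - 3, - 7/6, - 1 , 0.8,2, 9 ] 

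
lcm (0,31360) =0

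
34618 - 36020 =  - 1402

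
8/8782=4/4391 = 0.00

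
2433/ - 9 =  - 271 + 2/3 = - 270.33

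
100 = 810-710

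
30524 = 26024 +4500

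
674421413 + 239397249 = 913818662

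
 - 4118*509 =-2096062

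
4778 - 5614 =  - 836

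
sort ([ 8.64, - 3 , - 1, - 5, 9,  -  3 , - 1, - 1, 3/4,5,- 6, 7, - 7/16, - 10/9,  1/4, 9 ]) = [  -  6, - 5, - 3, - 3, - 10/9, - 1, - 1, - 1,-7/16,1/4,3/4,5, 7, 8.64,9, 9 ] 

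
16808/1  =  16808  =  16808.00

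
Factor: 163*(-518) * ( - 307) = 2^1 * 7^1*37^1 * 163^1 *307^1 = 25921238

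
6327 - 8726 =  - 2399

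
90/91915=18/18383 = 0.00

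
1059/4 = 264  +  3/4 = 264.75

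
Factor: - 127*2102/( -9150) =133477/4575=3^( - 1)* 5^( - 2 )*61^( - 1) * 127^1 *1051^1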